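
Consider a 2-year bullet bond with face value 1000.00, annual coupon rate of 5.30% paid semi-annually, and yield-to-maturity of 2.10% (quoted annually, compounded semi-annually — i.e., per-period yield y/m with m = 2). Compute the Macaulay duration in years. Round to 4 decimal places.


Coupon per period c = face * coupon_rate / m = 26.500000
Periods per year m = 2; per-period yield y/m = 0.010500
Number of cashflows N = 4
Cashflows (t years, CF_t, discount factor 1/(1+y/m)^(m*t), PV):
  t = 0.5000: CF_t = 26.500000, DF = 0.989609, PV = 26.224641
  t = 1.0000: CF_t = 26.500000, DF = 0.979326, PV = 25.952144
  t = 1.5000: CF_t = 26.500000, DF = 0.969150, PV = 25.682478
  t = 2.0000: CF_t = 1026.500000, DF = 0.959080, PV = 984.495380
Price P = sum_t PV_t = 1062.354642
Macaulay numerator sum_t t * PV_t:
  t * PV_t at t = 0.5000: 13.112321
  t * PV_t at t = 1.0000: 25.952144
  t * PV_t at t = 1.5000: 38.523717
  t * PV_t at t = 2.0000: 1968.990759
Macaulay duration D = (sum_t t * PV_t) / P = 2046.578940 / 1062.354642 = 1.926455

Answer: Macaulay duration = 1.9265 years


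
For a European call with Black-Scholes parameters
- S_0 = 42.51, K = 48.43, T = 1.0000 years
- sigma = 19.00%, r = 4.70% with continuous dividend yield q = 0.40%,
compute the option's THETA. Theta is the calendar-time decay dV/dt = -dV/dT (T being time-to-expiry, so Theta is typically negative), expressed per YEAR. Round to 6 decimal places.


d1 = -0.3648953371; d2 = -0.5548953371
phi(d1) = 0.3732477627; exp(-qT) = 0.9960079893; exp(-rT) = 0.9540873976
Theta = -S*exp(-qT)*phi(d1)*sigma/(2*sqrt(T)) - r*K*exp(-rT)*N(d2) + q*S*exp(-qT)*N(d1)
N(d1) = 0.3575947676; N(d2) = 0.2894831257; sqrt(T) = 1.0000000000
Term 1 = -42.5100 * 0.9960079893 * 0.3732477627 * 0.1900 / (2 * 1.0000000000) = -1.5013251002
Term 2 = -0.0470 * 48.4300 * 0.9540873976 * 0.2894831257 = -0.6286714522
Term 3 = 0.0040 * 42.5100 * 0.9960079893 * 0.3575947676 = 0.0605626784
Theta = -1.5013251002 + (-0.6286714522) + (0.0605626784) = -2.069434

Answer: Theta = -2.069434


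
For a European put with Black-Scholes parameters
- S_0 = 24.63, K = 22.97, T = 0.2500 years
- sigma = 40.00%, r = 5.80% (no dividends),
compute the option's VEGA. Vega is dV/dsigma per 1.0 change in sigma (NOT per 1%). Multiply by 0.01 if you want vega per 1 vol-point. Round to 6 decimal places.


d1 = 0.5213809772; d2 = 0.3213809772
phi(d1) = 0.3482420152; exp(-qT) = 1.0000000000; exp(-rT) = 0.9856046187
Vega = S * exp(-qT) * phi(d1) * sqrt(T) = 24.6300 * 1.0000000000 * 0.3482420152 * 0.5000000000 = 4.288600

Answer: Vega = 4.288600


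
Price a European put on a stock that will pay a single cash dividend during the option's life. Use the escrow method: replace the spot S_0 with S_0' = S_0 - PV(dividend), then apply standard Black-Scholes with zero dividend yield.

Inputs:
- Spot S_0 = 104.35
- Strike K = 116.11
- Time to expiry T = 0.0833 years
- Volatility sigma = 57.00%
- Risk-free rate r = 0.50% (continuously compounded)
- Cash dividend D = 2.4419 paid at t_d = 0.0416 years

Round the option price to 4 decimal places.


PV(D) = D * exp(-r * t_d) = 2.4419 * 0.99979202 = 2.44139214
S_0' = S_0 - PV(D) = 104.3500 - 2.44139214 = 101.90860786
d1 = (ln(S_0'/K) + (r + sigma^2/2)*T) / (sigma*sqrt(T)) = -0.70823455
d2 = d1 - sigma*sqrt(T) = -0.87274647
exp(-rT) = 0.99958359
N(-d1) = 0.76060019; N(-d2) = 0.80859936
P = K * exp(-rT) * N(-d2) - S_0' * N(-d1) = 116.1100 * 0.99958359 * 0.80859936 - 101.90860786 * 0.76060019 = 16.3357

Answer: Price = 16.3357


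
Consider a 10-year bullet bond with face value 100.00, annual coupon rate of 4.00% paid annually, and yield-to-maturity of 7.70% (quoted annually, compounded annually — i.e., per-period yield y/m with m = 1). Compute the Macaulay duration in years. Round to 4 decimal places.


Answer: Macaulay duration = 8.1435 years

Derivation:
Coupon per period c = face * coupon_rate / m = 4.000000
Periods per year m = 1; per-period yield y/m = 0.077000
Number of cashflows N = 10
Cashflows (t years, CF_t, discount factor 1/(1+y/m)^(m*t), PV):
  t = 1.0000: CF_t = 4.000000, DF = 0.928505, PV = 3.714020
  t = 2.0000: CF_t = 4.000000, DF = 0.862122, PV = 3.448487
  t = 3.0000: CF_t = 4.000000, DF = 0.800484, PV = 3.201938
  t = 4.0000: CF_t = 4.000000, DF = 0.743254, PV = 2.973016
  t = 5.0000: CF_t = 4.000000, DF = 0.690115, PV = 2.760460
  t = 6.0000: CF_t = 4.000000, DF = 0.640775, PV = 2.563101
  t = 7.0000: CF_t = 4.000000, DF = 0.594963, PV = 2.379853
  t = 8.0000: CF_t = 4.000000, DF = 0.552426, PV = 2.209705
  t = 9.0000: CF_t = 4.000000, DF = 0.512931, PV = 2.051723
  t = 10.0000: CF_t = 104.000000, DF = 0.476259, PV = 49.530910
Price P = sum_t PV_t = 74.833213
Macaulay numerator sum_t t * PV_t:
  t * PV_t at t = 1.0000: 3.714020
  t * PV_t at t = 2.0000: 6.896974
  t * PV_t at t = 3.0000: 9.605813
  t * PV_t at t = 4.0000: 11.892062
  t * PV_t at t = 5.0000: 13.802301
  t * PV_t at t = 6.0000: 15.378608
  t * PV_t at t = 7.0000: 16.658969
  t * PV_t at t = 8.0000: 17.677643
  t * PV_t at t = 9.0000: 18.465504
  t * PV_t at t = 10.0000: 495.309099
Macaulay duration D = (sum_t t * PV_t) / P = 609.400993 / 74.833213 = 8.143456


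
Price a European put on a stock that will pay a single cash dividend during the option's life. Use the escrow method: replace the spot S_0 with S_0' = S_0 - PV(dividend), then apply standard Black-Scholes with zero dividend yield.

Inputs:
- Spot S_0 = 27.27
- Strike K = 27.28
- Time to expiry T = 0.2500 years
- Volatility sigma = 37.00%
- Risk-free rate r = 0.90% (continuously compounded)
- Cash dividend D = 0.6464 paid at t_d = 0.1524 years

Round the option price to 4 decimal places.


Answer: Price = 2.2953

Derivation:
PV(D) = D * exp(-r * t_d) = 0.6464 * 0.99862934 = 0.64551401
S_0' = S_0 - PV(D) = 27.2700 - 0.64551401 = 26.62448599
d1 = (ln(S_0'/K) + (r + sigma^2/2)*T) / (sigma*sqrt(T)) = -0.02681089
d2 = d1 - sigma*sqrt(T) = -0.21181089
exp(-rT) = 0.99775253
N(-d1) = 0.51069472; N(-d2) = 0.58387271
P = K * exp(-rT) * N(-d2) - S_0' * N(-d1) = 27.2800 * 0.99775253 * 0.58387271 - 26.62448599 * 0.51069472 = 2.2953


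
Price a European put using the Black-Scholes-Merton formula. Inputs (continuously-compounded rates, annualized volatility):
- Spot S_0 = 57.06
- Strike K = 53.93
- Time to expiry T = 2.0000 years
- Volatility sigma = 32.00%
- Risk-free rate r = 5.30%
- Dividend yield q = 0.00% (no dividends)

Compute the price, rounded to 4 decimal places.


d1 = (ln(S/K) + (r - q + 0.5*sigma^2) * T) / (sigma * sqrt(T)) = 0.58516718
d2 = d1 - sigma * sqrt(T) = 0.13261884
exp(-rT) = 0.89942465; exp(-qT) = 1.00000000
P = K * exp(-rT) * N(-d2) - S_0 * exp(-qT) * N(-d1)
N(-d1) = 0.27921765; N(-d2) = 0.44724742
P = 53.9300 * 0.89942465 * 0.44724742 - 57.0600 * 1.00000000 * 0.27921765 = 5.7620

Answer: Price = 5.7620


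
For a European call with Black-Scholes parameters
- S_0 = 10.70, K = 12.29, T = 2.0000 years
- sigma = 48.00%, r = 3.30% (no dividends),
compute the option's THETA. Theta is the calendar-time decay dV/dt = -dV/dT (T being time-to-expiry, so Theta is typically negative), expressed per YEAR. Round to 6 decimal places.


d1 = 0.2325465281; d2 = -0.4462759818
phi(d1) = 0.3882998312; exp(-qT) = 1.0000000000; exp(-rT) = 0.9361308643
Theta = -S*exp(-qT)*phi(d1)*sigma/(2*sqrt(T)) - r*K*exp(-rT)*N(d2) + q*S*exp(-qT)*N(d1)
N(d1) = 0.5919432233; N(d2) = 0.3276989517; sqrt(T) = 1.4142135624
Term 1 = -10.7000 * 1.0000000000 * 0.3882998312 * 0.4800 / (2 * 1.4142135624) = -0.7050943316
Term 2 = -0.0330 * 12.2900 * 0.9361308643 * 0.3276989517 = -0.1244163451
Term 3 = 0 (no dividend yield, q = 0)
Theta = -0.7050943316 + (-0.1244163451) + (0.0000000000) = -0.829511

Answer: Theta = -0.829511


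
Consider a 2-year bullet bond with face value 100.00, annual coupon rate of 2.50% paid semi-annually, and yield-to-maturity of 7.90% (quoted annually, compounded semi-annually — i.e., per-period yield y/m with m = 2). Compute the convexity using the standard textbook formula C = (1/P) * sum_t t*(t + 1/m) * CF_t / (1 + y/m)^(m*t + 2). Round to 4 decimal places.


Answer: Convexity = 4.5073

Derivation:
Coupon per period c = face * coupon_rate / m = 1.250000
Periods per year m = 2; per-period yield y/m = 0.039500
Number of cashflows N = 4
Cashflows (t years, CF_t, discount factor 1/(1+y/m)^(m*t), PV):
  t = 0.5000: CF_t = 1.250000, DF = 0.962001, PV = 1.202501
  t = 1.0000: CF_t = 1.250000, DF = 0.925446, PV = 1.156807
  t = 1.5000: CF_t = 1.250000, DF = 0.890280, PV = 1.112850
  t = 2.0000: CF_t = 101.250000, DF = 0.856450, PV = 86.715565
Price P = sum_t PV_t = 90.187723
Convexity numerator sum_t t*(t + 1/m) * CF_t / (1+y/m)^(m*t + 2):
  t = 0.5000: term = 0.556425
  t = 1.0000: term = 1.605844
  t = 1.5000: term = 3.089647
  t = 2.0000: term = 401.252798
Convexity = (1/P) * sum = 406.504714 / 90.187723 = 4.507318


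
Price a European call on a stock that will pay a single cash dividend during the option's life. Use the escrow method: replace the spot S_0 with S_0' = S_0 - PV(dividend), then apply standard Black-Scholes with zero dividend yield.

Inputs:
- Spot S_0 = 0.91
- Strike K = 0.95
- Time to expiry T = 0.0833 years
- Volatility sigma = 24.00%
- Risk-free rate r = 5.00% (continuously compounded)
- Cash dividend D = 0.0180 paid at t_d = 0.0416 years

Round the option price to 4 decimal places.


Answer: Price = 0.0070

Derivation:
PV(D) = D * exp(-r * t_d) = 0.0180 * 0.99792216 = 0.01796260
S_0' = S_0 - PV(D) = 0.9100 - 0.01796260 = 0.89203740
d1 = (ln(S_0'/K) + (r + sigma^2/2)*T) / (sigma*sqrt(T)) = -0.81408069
d2 = d1 - sigma*sqrt(T) = -0.88334887
exp(-rT) = 0.99584366
N(d1) = 0.20779936; N(d2) = 0.18852390
C = S_0' * N(d1) - K * exp(-rT) * N(d2) = 0.89203740 * 0.20779936 - 0.9500 * 0.99584366 * 0.18852390 = 0.0070


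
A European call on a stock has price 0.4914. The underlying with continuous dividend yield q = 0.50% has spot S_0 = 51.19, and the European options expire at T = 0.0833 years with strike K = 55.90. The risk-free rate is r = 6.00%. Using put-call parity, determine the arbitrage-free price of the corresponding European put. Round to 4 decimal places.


Put-call parity: C - P = S_0 * exp(-qT) - K * exp(-rT).
S_0 * exp(-qT) = 51.1900 * 0.99958359 = 51.16868380
K * exp(-rT) = 55.9000 * 0.99501447 = 55.62130883
P = C - S*exp(-qT) + K*exp(-rT)
P = 0.4914 - 51.16868380 + 55.62130883 = 4.9440

Answer: Put price = 4.9440


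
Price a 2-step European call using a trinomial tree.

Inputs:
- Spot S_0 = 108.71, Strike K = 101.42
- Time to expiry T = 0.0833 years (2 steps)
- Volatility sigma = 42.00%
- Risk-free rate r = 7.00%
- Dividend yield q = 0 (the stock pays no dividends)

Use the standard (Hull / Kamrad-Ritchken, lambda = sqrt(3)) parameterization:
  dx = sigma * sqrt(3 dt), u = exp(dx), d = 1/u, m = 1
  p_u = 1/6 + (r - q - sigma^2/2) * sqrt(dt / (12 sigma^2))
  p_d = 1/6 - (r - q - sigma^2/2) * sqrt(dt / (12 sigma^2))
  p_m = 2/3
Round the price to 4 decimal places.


dt = T/N = 0.041650; dx = sigma*sqrt(3*dt) = 0.148463
u = exp(dx) = 1.160050; d = 1/u = 0.862032
p_u = 0.164114, p_m = 0.666667, p_d = 0.169220
Discount per step: exp(-r*dt) = 0.997089
Stock lattice S(k, j) with j the centered position index:
  k=0: S(0,+0) = 108.7100
  k=1: S(1,-1) = 93.7115; S(1,+0) = 108.7100; S(1,+1) = 126.1090
  k=2: S(2,-2) = 80.7823; S(2,-1) = 93.7115; S(2,+0) = 108.7100; S(2,+1) = 126.1090; S(2,+2) = 146.2927
Terminal payoffs V(N, j) = max(S_T - K, 0):
  V(2,-2) = 0.000000; V(2,-1) = 0.000000; V(2,+0) = 7.290000; V(2,+1) = 24.688987; V(2,+2) = 44.872674
Backward induction: V(k, j) = exp(-r*dt) * [p_u * V(k+1, j+1) + p_m * V(k+1, j) + p_d * V(k+1, j-1)]
  V(1,-1) = exp(-r*dt) * [p_u*7.290000 + p_m*0.000000 + p_d*0.000000] = 1.192906
  V(1,+0) = exp(-r*dt) * [p_u*24.688987 + p_m*7.290000 + p_d*0.000000] = 8.885857
  V(1,+1) = exp(-r*dt) * [p_u*44.872674 + p_m*24.688987 + p_d*7.290000] = 24.984210
  V(0,+0) = exp(-r*dt) * [p_u*24.984210 + p_m*8.885857 + p_d*1.192906] = 10.196250

Answer: Price = V(0,0) = 10.1962


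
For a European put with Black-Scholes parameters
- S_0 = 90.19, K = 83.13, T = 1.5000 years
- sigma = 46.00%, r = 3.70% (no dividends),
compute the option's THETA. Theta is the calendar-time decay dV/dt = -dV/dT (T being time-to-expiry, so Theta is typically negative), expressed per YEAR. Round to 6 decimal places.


Answer: Theta = -4.387868

Derivation:
d1 = 0.5248882149; d2 = -0.0384944260
phi(d1) = 0.3476036614; exp(-qT) = 1.0000000000; exp(-rT) = 0.9460120237
Theta = -S*exp(-qT)*phi(d1)*sigma/(2*sqrt(T)) + r*K*exp(-rT)*N(-d2) - q*S*exp(-qT)*N(-d1)
N(-d1) = 0.2998304513; N(-d2) = 0.5153532622; sqrt(T) = 1.2247448714
Term 1 = -90.1900 * 1.0000000000 * 0.3476036614 * 0.4600 / (2 * 1.2247448714) = -5.8874188734
Term 2 = 0.0370 * 83.1300 * 0.9460120237 * 0.5153532622 = 1.4995508258
Term 3 = 0 (no dividend yield, q = 0)
Theta = -5.8874188734 + (1.4995508258) + (0.0000000000) = -4.387868


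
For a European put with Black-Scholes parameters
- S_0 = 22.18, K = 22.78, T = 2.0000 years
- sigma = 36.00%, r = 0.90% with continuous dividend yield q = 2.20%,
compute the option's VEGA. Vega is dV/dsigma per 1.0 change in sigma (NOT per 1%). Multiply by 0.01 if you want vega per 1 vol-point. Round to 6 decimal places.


Answer: Vega = 11.839202

Derivation:
d1 = 0.1510616256; d2 = -0.3580552568
phi(d1) = 0.3944162952; exp(-qT) = 0.9569539575; exp(-rT) = 0.9821610324
Vega = S * exp(-qT) * phi(d1) * sqrt(T) = 22.1800 * 0.9569539575 * 0.3944162952 * 1.4142135624 = 11.839202


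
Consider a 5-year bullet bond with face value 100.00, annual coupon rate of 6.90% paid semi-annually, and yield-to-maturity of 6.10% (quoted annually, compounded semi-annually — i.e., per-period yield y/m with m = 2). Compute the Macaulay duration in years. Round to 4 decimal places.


Coupon per period c = face * coupon_rate / m = 3.450000
Periods per year m = 2; per-period yield y/m = 0.030500
Number of cashflows N = 10
Cashflows (t years, CF_t, discount factor 1/(1+y/m)^(m*t), PV):
  t = 0.5000: CF_t = 3.450000, DF = 0.970403, PV = 3.347889
  t = 1.0000: CF_t = 3.450000, DF = 0.941681, PV = 3.248801
  t = 1.5000: CF_t = 3.450000, DF = 0.913810, PV = 3.152645
  t = 2.0000: CF_t = 3.450000, DF = 0.886764, PV = 3.059336
  t = 2.5000: CF_t = 3.450000, DF = 0.860518, PV = 2.968788
  t = 3.0000: CF_t = 3.450000, DF = 0.835049, PV = 2.880919
  t = 3.5000: CF_t = 3.450000, DF = 0.810334, PV = 2.795652
  t = 4.0000: CF_t = 3.450000, DF = 0.786350, PV = 2.712908
  t = 4.5000: CF_t = 3.450000, DF = 0.763076, PV = 2.632614
  t = 5.0000: CF_t = 103.450000, DF = 0.740491, PV = 76.603839
Price P = sum_t PV_t = 103.403391
Macaulay numerator sum_t t * PV_t:
  t * PV_t at t = 0.5000: 1.673945
  t * PV_t at t = 1.0000: 3.248801
  t * PV_t at t = 1.5000: 4.728968
  t * PV_t at t = 2.0000: 6.118671
  t * PV_t at t = 2.5000: 7.421969
  t * PV_t at t = 3.0000: 8.642758
  t * PV_t at t = 3.5000: 9.784782
  t * PV_t at t = 4.0000: 10.851633
  t * PV_t at t = 4.5000: 11.846761
  t * PV_t at t = 5.0000: 383.019194
Macaulay duration D = (sum_t t * PV_t) / P = 447.337483 / 103.403391 = 4.326139

Answer: Macaulay duration = 4.3261 years


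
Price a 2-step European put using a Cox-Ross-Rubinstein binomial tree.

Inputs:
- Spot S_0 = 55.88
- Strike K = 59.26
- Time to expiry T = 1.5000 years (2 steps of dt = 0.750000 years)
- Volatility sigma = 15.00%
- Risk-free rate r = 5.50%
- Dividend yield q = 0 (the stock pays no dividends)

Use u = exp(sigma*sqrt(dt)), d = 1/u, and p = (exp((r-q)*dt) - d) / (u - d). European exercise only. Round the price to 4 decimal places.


dt = T/N = 0.750000
u = exp(sigma*sqrt(dt)) = 1.138719; d = 1/u = 0.878180
p = (exp((r-q)*dt) - d) / (u - d) = 0.629206
Discount per step: exp(-r*dt) = 0.959589
Stock lattice S(k, i) with i counting down-moves:
  k=0: S(0,0) = 55.8800
  k=1: S(1,0) = 63.6316; S(1,1) = 49.0727
  k=2: S(2,0) = 72.4585; S(2,1) = 55.8800; S(2,2) = 43.0947
Terminal payoffs V(N, i) = max(K - S_T, 0):
  V(2,0) = 0.000000; V(2,1) = 3.380000; V(2,2) = 16.165348
Backward induction: V(k, i) = exp(-r*dt) * [p * V(k+1, i) + (1-p) * V(k+1, i+1)].
  V(1,0) = exp(-r*dt) * [p*0.000000 + (1-p)*3.380000] = 1.202637
  V(1,1) = exp(-r*dt) * [p*3.380000 + (1-p)*16.165348] = 7.792563
  V(0,0) = exp(-r*dt) * [p*1.202637 + (1-p)*7.792563] = 3.498798

Answer: Price = V(0,0) = 3.4988


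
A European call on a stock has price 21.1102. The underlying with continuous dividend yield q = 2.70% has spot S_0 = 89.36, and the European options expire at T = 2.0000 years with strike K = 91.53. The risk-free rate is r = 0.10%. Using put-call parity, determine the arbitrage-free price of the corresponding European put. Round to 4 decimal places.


Put-call parity: C - P = S_0 * exp(-qT) - K * exp(-rT).
S_0 * exp(-qT) = 89.3600 * 0.94743211 = 84.66253304
K * exp(-rT) = 91.5300 * 0.99800200 = 91.34712294
P = C - S*exp(-qT) + K*exp(-rT)
P = 21.1102 - 84.66253304 + 91.34712294 = 27.7948

Answer: Put price = 27.7948


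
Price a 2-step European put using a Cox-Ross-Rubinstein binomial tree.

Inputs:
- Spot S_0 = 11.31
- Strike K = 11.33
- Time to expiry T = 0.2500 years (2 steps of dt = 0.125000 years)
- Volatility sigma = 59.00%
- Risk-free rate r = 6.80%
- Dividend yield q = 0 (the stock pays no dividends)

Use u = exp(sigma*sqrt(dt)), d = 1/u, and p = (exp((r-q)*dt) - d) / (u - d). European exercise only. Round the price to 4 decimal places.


Answer: Price = V(0,0) = 1.0874

Derivation:
dt = T/N = 0.125000
u = exp(sigma*sqrt(dt)) = 1.231948; d = 1/u = 0.811723
p = (exp((r-q)*dt) - d) / (u - d) = 0.468353
Discount per step: exp(-r*dt) = 0.991536
Stock lattice S(k, i) with i counting down-moves:
  k=0: S(0,0) = 11.3100
  k=1: S(1,0) = 13.9333; S(1,1) = 9.1806
  k=2: S(2,0) = 17.1651; S(2,1) = 11.3100; S(2,2) = 7.4521
Terminal payoffs V(N, i) = max(K - S_T, 0):
  V(2,0) = 0.000000; V(2,1) = 0.020000; V(2,2) = 3.877912
Backward induction: V(k, i) = exp(-r*dt) * [p * V(k+1, i) + (1-p) * V(k+1, i+1)].
  V(1,0) = exp(-r*dt) * [p*0.000000 + (1-p)*0.020000] = 0.010543
  V(1,1) = exp(-r*dt) * [p*0.020000 + (1-p)*3.877912] = 2.053519
  V(0,0) = exp(-r*dt) * [p*0.010543 + (1-p)*2.053519] = 1.087404


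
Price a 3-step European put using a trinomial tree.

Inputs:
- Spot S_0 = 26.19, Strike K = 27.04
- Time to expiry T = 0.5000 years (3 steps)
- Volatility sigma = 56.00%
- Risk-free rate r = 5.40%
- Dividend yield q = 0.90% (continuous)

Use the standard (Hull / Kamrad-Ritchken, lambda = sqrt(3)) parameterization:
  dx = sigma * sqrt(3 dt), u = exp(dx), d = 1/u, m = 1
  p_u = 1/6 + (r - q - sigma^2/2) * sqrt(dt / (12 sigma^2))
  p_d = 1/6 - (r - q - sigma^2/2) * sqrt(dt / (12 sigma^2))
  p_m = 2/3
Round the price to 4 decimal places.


Answer: Price = V(0,0) = 3.9976

Derivation:
dt = T/N = 0.166667; dx = sigma*sqrt(3*dt) = 0.395980
u = exp(dx) = 1.485839; d = 1/u = 0.673020
p_u = 0.143139, p_m = 0.666667, p_d = 0.190195
Discount per step: exp(-r*dt) = 0.991040
Stock lattice S(k, j) with j the centered position index:
  k=0: S(0,+0) = 26.1900
  k=1: S(1,-1) = 17.6264; S(1,+0) = 26.1900; S(1,+1) = 38.9141
  k=2: S(2,-2) = 11.8629; S(2,-1) = 17.6264; S(2,+0) = 26.1900; S(2,+1) = 38.9141; S(2,+2) = 57.8201
  k=3: S(3,-3) = 7.9840; S(3,-2) = 11.8629; S(3,-1) = 17.6264; S(3,+0) = 26.1900; S(3,+1) = 38.9141; S(3,+2) = 57.8201; S(3,+3) = 85.9114
Terminal payoffs V(N, j) = max(K - S_T, 0):
  V(3,-3) = 19.056010; V(3,-2) = 15.177074; V(3,-1) = 9.413599; V(3,+0) = 0.850000; V(3,+1) = 0.000000; V(3,+2) = 0.000000; V(3,+3) = 0.000000
Backward induction: V(k, j) = exp(-r*dt) * [p_u * V(k+1, j+1) + p_m * V(k+1, j) + p_d * V(k+1, j-1)]
  V(2,-2) = exp(-r*dt) * [p_u*9.413599 + p_m*15.177074 + p_d*19.056010] = 14.954653
  V(2,-1) = exp(-r*dt) * [p_u*0.850000 + p_m*9.413599 + p_d*15.177074] = 9.200820
  V(2,+0) = exp(-r*dt) * [p_u*0.000000 + p_m*0.850000 + p_d*9.413599] = 2.335966
  V(2,+1) = exp(-r*dt) * [p_u*0.000000 + p_m*0.000000 + p_d*0.850000] = 0.160217
  V(2,+2) = exp(-r*dt) * [p_u*0.000000 + p_m*0.000000 + p_d*0.000000] = 0.000000
  V(1,-1) = exp(-r*dt) * [p_u*2.335966 + p_m*9.200820 + p_d*14.954653] = 9.229107
  V(1,+0) = exp(-r*dt) * [p_u*0.160217 + p_m*2.335966 + p_d*9.200820] = 3.300354
  V(1,+1) = exp(-r*dt) * [p_u*0.000000 + p_m*0.160217 + p_d*2.335966] = 0.546162
  V(0,+0) = exp(-r*dt) * [p_u*0.546162 + p_m*3.300354 + p_d*9.229107] = 3.997601


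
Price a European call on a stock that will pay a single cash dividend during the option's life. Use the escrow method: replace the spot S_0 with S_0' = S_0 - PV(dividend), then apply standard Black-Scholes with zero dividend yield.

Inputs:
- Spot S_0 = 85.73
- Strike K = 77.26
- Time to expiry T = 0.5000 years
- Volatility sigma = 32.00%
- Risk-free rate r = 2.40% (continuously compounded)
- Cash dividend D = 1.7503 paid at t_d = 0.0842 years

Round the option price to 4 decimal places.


Answer: Price = 11.6728

Derivation:
PV(D) = D * exp(-r * t_d) = 1.7503 * 0.99798124 = 1.74676657
S_0' = S_0 - PV(D) = 85.7300 - 1.74676657 = 83.98323343
d1 = (ln(S_0'/K) + (r + sigma^2/2)*T) / (sigma*sqrt(T)) = 0.53492990
d2 = d1 - sigma*sqrt(T) = 0.30865573
exp(-rT) = 0.98807171
N(d1) = 0.70365084; N(d2) = 0.62120829
C = S_0' * N(d1) - K * exp(-rT) * N(d2) = 83.98323343 * 0.70365084 - 77.2600 * 0.98807171 * 0.62120829 = 11.6728


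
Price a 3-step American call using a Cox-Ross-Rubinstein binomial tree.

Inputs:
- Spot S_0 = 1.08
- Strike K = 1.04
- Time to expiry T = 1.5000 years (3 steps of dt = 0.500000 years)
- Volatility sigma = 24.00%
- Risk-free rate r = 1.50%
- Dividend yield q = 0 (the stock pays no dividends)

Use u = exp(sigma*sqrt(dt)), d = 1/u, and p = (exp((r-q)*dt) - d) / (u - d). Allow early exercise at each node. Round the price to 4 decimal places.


Answer: Price = V(0,0) = 0.1659

Derivation:
dt = T/N = 0.500000
u = exp(sigma*sqrt(dt)) = 1.184956; d = 1/u = 0.843913
p = (exp((r-q)*dt) - d) / (u - d) = 0.479749
Discount per step: exp(-r*dt) = 0.992528
Stock lattice S(k, i) with i counting down-moves:
  k=0: S(0,0) = 1.0800
  k=1: S(1,0) = 1.2798; S(1,1) = 0.9114
  k=2: S(2,0) = 1.5165; S(2,1) = 1.0800; S(2,2) = 0.7692
  k=3: S(3,0) = 1.7969; S(3,1) = 1.2798; S(3,2) = 0.9114; S(3,3) = 0.6491
Terminal payoffs V(N, i) = max(S_T - K, 0):
  V(3,0) = 0.756927; V(3,1) = 0.239752; V(3,2) = 0.000000; V(3,3) = 0.000000
Backward induction: V(k, i) = exp(-r*dt) * [p * V(k+1, i) + (1-p) * V(k+1, i+1)]; then take max(V_cont, immediate exercise) for American.
  V(2,0) = exp(-r*dt) * [p*0.756927 + (1-p)*0.239752] = 0.484221; exercise = 0.476450; V(2,0) = max -> 0.484221
  V(2,1) = exp(-r*dt) * [p*0.239752 + (1-p)*0.000000] = 0.114162; exercise = 0.040000; V(2,1) = max -> 0.114162
  V(2,2) = exp(-r*dt) * [p*0.000000 + (1-p)*0.000000] = 0.000000; exercise = 0.000000; V(2,2) = max -> 0.000000
  V(1,0) = exp(-r*dt) * [p*0.484221 + (1-p)*0.114162] = 0.289518; exercise = 0.239752; V(1,0) = max -> 0.289518
  V(1,1) = exp(-r*dt) * [p*0.114162 + (1-p)*0.000000] = 0.054360; exercise = 0.000000; V(1,1) = max -> 0.054360
  V(0,0) = exp(-r*dt) * [p*0.289518 + (1-p)*0.054360] = 0.165927; exercise = 0.040000; V(0,0) = max -> 0.165927


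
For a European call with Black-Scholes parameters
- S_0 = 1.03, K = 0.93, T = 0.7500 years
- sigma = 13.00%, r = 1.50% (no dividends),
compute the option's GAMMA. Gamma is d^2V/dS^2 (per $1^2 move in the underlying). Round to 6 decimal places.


d1 = 1.0633636821; d2 = 0.9507803796
phi(d1) = 0.2266587507; exp(-qT) = 1.0000000000; exp(-rT) = 0.9888130446
Gamma = exp(-qT) * phi(d1) / (S * sigma * sqrt(T)) = 1.0000000000 * 0.2266587507 / (1.0300 * 0.1300 * 0.8660254038) = 1.954615

Answer: Gamma = 1.954615


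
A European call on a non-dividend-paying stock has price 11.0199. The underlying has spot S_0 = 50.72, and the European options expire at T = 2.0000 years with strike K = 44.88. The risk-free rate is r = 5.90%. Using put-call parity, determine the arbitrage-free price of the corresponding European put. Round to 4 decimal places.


Put-call parity: C - P = S_0 * exp(-qT) - K * exp(-rT).
S_0 * exp(-qT) = 50.7200 * 1.00000000 = 50.72000000
K * exp(-rT) = 44.8800 * 0.88869605 = 39.88467884
P = C - S*exp(-qT) + K*exp(-rT)
P = 11.0199 - 50.72000000 + 39.88467884 = 0.1846

Answer: Put price = 0.1846


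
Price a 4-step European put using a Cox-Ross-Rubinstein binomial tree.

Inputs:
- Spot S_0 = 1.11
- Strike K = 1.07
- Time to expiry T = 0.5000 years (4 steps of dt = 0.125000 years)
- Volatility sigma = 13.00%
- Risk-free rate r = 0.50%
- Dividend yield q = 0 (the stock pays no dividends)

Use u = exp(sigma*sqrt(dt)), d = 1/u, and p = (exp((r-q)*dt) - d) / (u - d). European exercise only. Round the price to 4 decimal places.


Answer: Price = V(0,0) = 0.0241

Derivation:
dt = T/N = 0.125000
u = exp(sigma*sqrt(dt)) = 1.047035; d = 1/u = 0.955078
p = (exp((r-q)*dt) - d) / (u - d) = 0.495310
Discount per step: exp(-r*dt) = 0.999375
Stock lattice S(k, i) with i counting down-moves:
  k=0: S(0,0) = 1.1100
  k=1: S(1,0) = 1.1622; S(1,1) = 1.0601
  k=2: S(2,0) = 1.2169; S(2,1) = 1.1100; S(2,2) = 1.0125
  k=3: S(3,0) = 1.2741; S(3,1) = 1.1622; S(3,2) = 1.0601; S(3,3) = 0.9670
  k=4: S(4,0) = 1.3340; S(4,1) = 1.2169; S(4,2) = 1.1100; S(4,3) = 1.0125; S(4,4) = 0.9236
Terminal payoffs V(N, i) = max(K - S_T, 0):
  V(4,0) = 0.000000; V(4,1) = 0.000000; V(4,2) = 0.000000; V(4,3) = 0.057486; V(4,4) = 0.146411
Backward induction: V(k, i) = exp(-r*dt) * [p * V(k+1, i) + (1-p) * V(k+1, i+1)].
  V(3,0) = exp(-r*dt) * [p*0.000000 + (1-p)*0.000000] = 0.000000
  V(3,1) = exp(-r*dt) * [p*0.000000 + (1-p)*0.000000] = 0.000000
  V(3,2) = exp(-r*dt) * [p*0.000000 + (1-p)*0.057486] = 0.028995
  V(3,3) = exp(-r*dt) * [p*0.057486 + (1-p)*0.146411] = 0.102302
  V(2,0) = exp(-r*dt) * [p*0.000000 + (1-p)*0.000000] = 0.000000
  V(2,1) = exp(-r*dt) * [p*0.000000 + (1-p)*0.028995] = 0.014624
  V(2,2) = exp(-r*dt) * [p*0.028995 + (1-p)*0.102302] = 0.065951
  V(1,0) = exp(-r*dt) * [p*0.000000 + (1-p)*0.014624] = 0.007376
  V(1,1) = exp(-r*dt) * [p*0.014624 + (1-p)*0.065951] = 0.040503
  V(0,0) = exp(-r*dt) * [p*0.007376 + (1-p)*0.040503] = 0.024080


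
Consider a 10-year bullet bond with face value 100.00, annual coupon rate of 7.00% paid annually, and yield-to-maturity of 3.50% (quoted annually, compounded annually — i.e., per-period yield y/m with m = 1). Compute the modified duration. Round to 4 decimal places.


Coupon per period c = face * coupon_rate / m = 7.000000
Periods per year m = 1; per-period yield y/m = 0.035000
Number of cashflows N = 10
Cashflows (t years, CF_t, discount factor 1/(1+y/m)^(m*t), PV):
  t = 1.0000: CF_t = 7.000000, DF = 0.966184, PV = 6.763285
  t = 2.0000: CF_t = 7.000000, DF = 0.933511, PV = 6.534575
  t = 3.0000: CF_t = 7.000000, DF = 0.901943, PV = 6.313599
  t = 4.0000: CF_t = 7.000000, DF = 0.871442, PV = 6.100096
  t = 5.0000: CF_t = 7.000000, DF = 0.841973, PV = 5.893812
  t = 6.0000: CF_t = 7.000000, DF = 0.813501, PV = 5.694505
  t = 7.0000: CF_t = 7.000000, DF = 0.785991, PV = 5.501937
  t = 8.0000: CF_t = 7.000000, DF = 0.759412, PV = 5.315881
  t = 9.0000: CF_t = 7.000000, DF = 0.733731, PV = 5.136117
  t = 10.0000: CF_t = 107.000000, DF = 0.708919, PV = 75.854313
Price P = sum_t PV_t = 129.108119
First compute Macaulay numerator sum_t t * PV_t:
  t * PV_t at t = 1.0000: 6.763285
  t * PV_t at t = 2.0000: 13.069150
  t * PV_t at t = 3.0000: 18.940797
  t * PV_t at t = 4.0000: 24.400382
  t * PV_t at t = 5.0000: 29.469061
  t * PV_t at t = 6.0000: 34.167027
  t * PV_t at t = 7.0000: 38.513557
  t * PV_t at t = 8.0000: 42.527047
  t * PV_t at t = 9.0000: 46.225051
  t * PV_t at t = 10.0000: 758.543131
Macaulay duration D = 1012.618488 / 129.108119 = 7.843182
Modified duration = D / (1 + y/m) = 7.843182 / (1 + 0.035000) = 7.577954

Answer: Modified duration = 7.5780


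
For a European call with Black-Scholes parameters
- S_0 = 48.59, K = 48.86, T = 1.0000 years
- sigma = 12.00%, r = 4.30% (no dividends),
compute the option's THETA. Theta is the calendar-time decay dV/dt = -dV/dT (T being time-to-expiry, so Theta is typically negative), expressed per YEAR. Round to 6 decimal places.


d1 = 0.3721556882; d2 = 0.2521556882
phi(d1) = 0.3722504266; exp(-qT) = 1.0000000000; exp(-rT) = 0.9579113901
Theta = -S*exp(-qT)*phi(d1)*sigma/(2*sqrt(T)) - r*K*exp(-rT)*N(d2) + q*S*exp(-qT)*N(d1)
N(d1) = 0.6451115320; N(d2) = 0.5995396364; sqrt(T) = 1.0000000000
Term 1 = -48.5900 * 1.0000000000 * 0.3722504266 * 0.1200 / (2 * 1.0000000000) = -1.0852588937
Term 2 = -0.0430 * 48.8600 * 0.9579113901 * 0.5995396364 = -1.2066050974
Term 3 = 0 (no dividend yield, q = 0)
Theta = -1.0852588937 + (-1.2066050974) + (0.0000000000) = -2.291864

Answer: Theta = -2.291864


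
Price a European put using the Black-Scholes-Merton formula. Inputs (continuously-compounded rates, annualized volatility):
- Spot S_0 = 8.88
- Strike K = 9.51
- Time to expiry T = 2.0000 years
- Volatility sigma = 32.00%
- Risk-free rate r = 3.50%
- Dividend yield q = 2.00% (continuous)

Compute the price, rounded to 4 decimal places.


d1 = (ln(S/K) + (r - q + 0.5*sigma^2) * T) / (sigma * sqrt(T)) = 0.14110687
d2 = d1 - sigma * sqrt(T) = -0.31144147
exp(-rT) = 0.93239382; exp(-qT) = 0.96078944
P = K * exp(-rT) * N(-d2) - S_0 * exp(-qT) * N(-d1)
N(-d1) = 0.44389276; N(-d2) = 0.62226748
P = 9.5100 * 0.93239382 * 0.62226748 - 8.8800 * 0.96078944 * 0.44389276 = 1.7305

Answer: Price = 1.7305


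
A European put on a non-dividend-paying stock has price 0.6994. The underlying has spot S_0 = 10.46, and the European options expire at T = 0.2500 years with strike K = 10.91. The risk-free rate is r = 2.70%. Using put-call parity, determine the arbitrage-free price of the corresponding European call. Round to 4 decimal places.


Put-call parity: C - P = S_0 * exp(-qT) - K * exp(-rT).
S_0 * exp(-qT) = 10.4600 * 1.00000000 = 10.46000000
K * exp(-rT) = 10.9100 * 0.99327273 = 10.83660549
C = P + S*exp(-qT) - K*exp(-rT)
C = 0.6994 + 10.46000000 - 10.83660549 = 0.3228

Answer: Call price = 0.3228


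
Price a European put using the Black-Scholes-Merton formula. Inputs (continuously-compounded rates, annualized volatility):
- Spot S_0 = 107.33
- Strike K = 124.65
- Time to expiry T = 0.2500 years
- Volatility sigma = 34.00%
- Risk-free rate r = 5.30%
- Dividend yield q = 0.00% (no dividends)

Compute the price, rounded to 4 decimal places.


d1 = (ln(S/K) + (r - q + 0.5*sigma^2) * T) / (sigma * sqrt(T)) = -0.71706829
d2 = d1 - sigma * sqrt(T) = -0.88706829
exp(-rT) = 0.98683739; exp(-qT) = 1.00000000
P = K * exp(-rT) * N(-d2) - S_0 * exp(-qT) * N(-d1)
N(-d1) = 0.76333402; N(-d2) = 0.81247893
P = 124.6500 * 0.98683739 * 0.81247893 - 107.3300 * 1.00000000 * 0.76333402 = 18.0138

Answer: Price = 18.0138


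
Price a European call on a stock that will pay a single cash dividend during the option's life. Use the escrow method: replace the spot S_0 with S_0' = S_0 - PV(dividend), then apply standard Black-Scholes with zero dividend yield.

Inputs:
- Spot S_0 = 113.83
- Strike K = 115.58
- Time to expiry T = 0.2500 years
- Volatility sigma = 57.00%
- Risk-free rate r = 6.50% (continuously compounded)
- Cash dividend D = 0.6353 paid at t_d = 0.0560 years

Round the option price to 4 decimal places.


Answer: Price = 12.5980

Derivation:
PV(D) = D * exp(-r * t_d) = 0.6353 * 0.99636662 = 0.63299171
S_0' = S_0 - PV(D) = 113.8300 - 0.63299171 = 113.19700829
d1 = (ln(S_0'/K) + (r + sigma^2/2)*T) / (sigma*sqrt(T)) = 0.12641862
d2 = d1 - sigma*sqrt(T) = -0.15858138
exp(-rT) = 0.98388132
N(d1) = 0.55029972; N(d2) = 0.43699935
C = S_0' * N(d1) - K * exp(-rT) * N(d2) = 113.19700829 * 0.55029972 - 115.5800 * 0.98388132 * 0.43699935 = 12.5980


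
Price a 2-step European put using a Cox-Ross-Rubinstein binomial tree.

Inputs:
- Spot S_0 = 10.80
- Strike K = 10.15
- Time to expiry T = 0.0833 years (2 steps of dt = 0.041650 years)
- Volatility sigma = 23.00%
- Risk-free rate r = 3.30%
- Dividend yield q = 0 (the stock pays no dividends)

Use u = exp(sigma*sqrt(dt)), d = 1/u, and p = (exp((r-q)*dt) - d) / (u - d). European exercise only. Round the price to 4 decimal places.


dt = T/N = 0.041650
u = exp(sigma*sqrt(dt)) = 1.048058; d = 1/u = 0.954145
p = (exp((r-q)*dt) - d) / (u - d) = 0.502913
Discount per step: exp(-r*dt) = 0.998626
Stock lattice S(k, i) with i counting down-moves:
  k=0: S(0,0) = 10.8000
  k=1: S(1,0) = 11.3190; S(1,1) = 10.3048
  k=2: S(2,0) = 11.8630; S(2,1) = 10.8000; S(2,2) = 9.8323
Terminal payoffs V(N, i) = max(K - S_T, 0):
  V(2,0) = 0.000000; V(2,1) = 0.000000; V(2,2) = 0.317750
Backward induction: V(k, i) = exp(-r*dt) * [p * V(k+1, i) + (1-p) * V(k+1, i+1)].
  V(1,0) = exp(-r*dt) * [p*0.000000 + (1-p)*0.000000] = 0.000000
  V(1,1) = exp(-r*dt) * [p*0.000000 + (1-p)*0.317750] = 0.157732
  V(0,0) = exp(-r*dt) * [p*0.000000 + (1-p)*0.157732] = 0.078299

Answer: Price = V(0,0) = 0.0783


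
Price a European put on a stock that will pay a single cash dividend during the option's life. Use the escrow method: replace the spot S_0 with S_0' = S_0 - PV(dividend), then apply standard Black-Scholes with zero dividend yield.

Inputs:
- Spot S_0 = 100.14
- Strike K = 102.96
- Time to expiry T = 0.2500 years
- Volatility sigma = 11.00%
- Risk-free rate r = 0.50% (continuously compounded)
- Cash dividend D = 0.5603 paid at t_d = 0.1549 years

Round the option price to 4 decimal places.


PV(D) = D * exp(-r * t_d) = 0.5603 * 0.99922580 = 0.55986622
S_0' = S_0 - PV(D) = 100.1400 - 0.55986622 = 99.58013378
d1 = (ln(S_0'/K) + (r + sigma^2/2)*T) / (sigma*sqrt(T)) = -0.55664325
d2 = d1 - sigma*sqrt(T) = -0.61164325
exp(-rT) = 0.99875078
N(-d1) = 0.71111440; N(-d2) = 0.72961309
P = K * exp(-rT) * N(-d2) - S_0' * N(-d1) = 102.9600 * 0.99875078 * 0.72961309 - 99.58013378 * 0.71111440 = 4.2143

Answer: Price = 4.2143


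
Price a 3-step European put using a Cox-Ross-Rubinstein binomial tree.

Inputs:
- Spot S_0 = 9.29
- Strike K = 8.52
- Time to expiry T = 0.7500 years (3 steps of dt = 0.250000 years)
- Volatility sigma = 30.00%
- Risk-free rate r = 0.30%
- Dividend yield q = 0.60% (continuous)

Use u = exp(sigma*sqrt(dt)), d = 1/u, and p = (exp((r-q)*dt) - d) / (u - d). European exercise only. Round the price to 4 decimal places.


dt = T/N = 0.250000
u = exp(sigma*sqrt(dt)) = 1.161834; d = 1/u = 0.860708
p = (exp((r-q)*dt) - d) / (u - d) = 0.460080
Discount per step: exp(-r*dt) = 0.999250
Stock lattice S(k, i) with i counting down-moves:
  k=0: S(0,0) = 9.2900
  k=1: S(1,0) = 10.7934; S(1,1) = 7.9960
  k=2: S(2,0) = 12.5402; S(2,1) = 9.2900; S(2,2) = 6.8822
  k=3: S(3,0) = 14.5696; S(3,1) = 10.7934; S(3,2) = 7.9960; S(3,3) = 5.9236
Terminal payoffs V(N, i) = max(K - S_T, 0):
  V(3,0) = 0.000000; V(3,1) = 0.000000; V(3,2) = 0.524023; V(3,3) = 2.596434
Backward induction: V(k, i) = exp(-r*dt) * [p * V(k+1, i) + (1-p) * V(k+1, i+1)].
  V(2,0) = exp(-r*dt) * [p*0.000000 + (1-p)*0.000000] = 0.000000
  V(2,1) = exp(-r*dt) * [p*0.000000 + (1-p)*0.524023] = 0.282718
  V(2,2) = exp(-r*dt) * [p*0.524023 + (1-p)*2.596434] = 1.641727
  V(1,0) = exp(-r*dt) * [p*0.000000 + (1-p)*0.282718] = 0.152531
  V(1,1) = exp(-r*dt) * [p*0.282718 + (1-p)*1.641727] = 1.015711
  V(0,0) = exp(-r*dt) * [p*0.152531 + (1-p)*1.015711] = 0.618115

Answer: Price = V(0,0) = 0.6181


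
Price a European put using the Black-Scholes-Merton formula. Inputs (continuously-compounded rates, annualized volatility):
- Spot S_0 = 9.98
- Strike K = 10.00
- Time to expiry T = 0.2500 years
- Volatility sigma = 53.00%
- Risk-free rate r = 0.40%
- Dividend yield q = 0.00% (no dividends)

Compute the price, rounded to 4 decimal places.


d1 = (ln(S/K) + (r - q + 0.5*sigma^2) * T) / (sigma * sqrt(T)) = 0.12871886
d2 = d1 - sigma * sqrt(T) = -0.13628114
exp(-rT) = 0.99900050; exp(-qT) = 1.00000000
P = K * exp(-rT) * N(-d2) - S_0 * exp(-qT) * N(-d1)
N(-d1) = 0.44879006; N(-d2) = 0.55420048
P = 10.0000 * 0.99900050 * 0.55420048 - 9.9800 * 1.00000000 * 0.44879006 = 1.0575

Answer: Price = 1.0575


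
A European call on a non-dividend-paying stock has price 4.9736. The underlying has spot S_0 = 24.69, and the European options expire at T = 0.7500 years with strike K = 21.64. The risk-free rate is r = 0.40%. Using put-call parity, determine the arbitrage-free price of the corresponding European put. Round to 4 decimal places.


Answer: Put price = 1.8588

Derivation:
Put-call parity: C - P = S_0 * exp(-qT) - K * exp(-rT).
S_0 * exp(-qT) = 24.6900 * 1.00000000 = 24.69000000
K * exp(-rT) = 21.6400 * 0.99700450 = 21.57517728
P = C - S*exp(-qT) + K*exp(-rT)
P = 4.9736 - 24.69000000 + 21.57517728 = 1.8588


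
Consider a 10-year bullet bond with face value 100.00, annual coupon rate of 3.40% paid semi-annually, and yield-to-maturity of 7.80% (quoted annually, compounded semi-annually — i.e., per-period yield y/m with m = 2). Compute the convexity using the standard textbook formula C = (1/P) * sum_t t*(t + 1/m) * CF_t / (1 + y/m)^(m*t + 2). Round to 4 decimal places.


Answer: Convexity = 74.6106

Derivation:
Coupon per period c = face * coupon_rate / m = 1.700000
Periods per year m = 2; per-period yield y/m = 0.039000
Number of cashflows N = 20
Cashflows (t years, CF_t, discount factor 1/(1+y/m)^(m*t), PV):
  t = 0.5000: CF_t = 1.700000, DF = 0.962464, PV = 1.636189
  t = 1.0000: CF_t = 1.700000, DF = 0.926337, PV = 1.574773
  t = 1.5000: CF_t = 1.700000, DF = 0.891566, PV = 1.515662
  t = 2.0000: CF_t = 1.700000, DF = 0.858100, PV = 1.458770
  t = 2.5000: CF_t = 1.700000, DF = 0.825890, PV = 1.404013
  t = 3.0000: CF_t = 1.700000, DF = 0.794889, PV = 1.351312
  t = 3.5000: CF_t = 1.700000, DF = 0.765052, PV = 1.300589
  t = 4.0000: CF_t = 1.700000, DF = 0.736335, PV = 1.251770
  t = 4.5000: CF_t = 1.700000, DF = 0.708696, PV = 1.204783
  t = 5.0000: CF_t = 1.700000, DF = 0.682094, PV = 1.159561
  t = 5.5000: CF_t = 1.700000, DF = 0.656491, PV = 1.116035
  t = 6.0000: CF_t = 1.700000, DF = 0.631849, PV = 1.074144
  t = 6.5000: CF_t = 1.700000, DF = 0.608132, PV = 1.033824
  t = 7.0000: CF_t = 1.700000, DF = 0.585305, PV = 0.995019
  t = 7.5000: CF_t = 1.700000, DF = 0.563335, PV = 0.957670
  t = 8.0000: CF_t = 1.700000, DF = 0.542190, PV = 0.921722
  t = 8.5000: CF_t = 1.700000, DF = 0.521838, PV = 0.887125
  t = 9.0000: CF_t = 1.700000, DF = 0.502250, PV = 0.853825
  t = 9.5000: CF_t = 1.700000, DF = 0.483398, PV = 0.821776
  t = 10.0000: CF_t = 101.700000, DF = 0.465253, PV = 47.316216
Price P = sum_t PV_t = 69.834777
Convexity numerator sum_t t*(t + 1/m) * CF_t / (1+y/m)^(m*t + 2):
  t = 0.5000: term = 0.757831
  t = 1.0000: term = 2.188155
  t = 1.5000: term = 4.212040
  t = 2.0000: term = 6.756560
  t = 2.5000: term = 9.754418
  t = 3.0000: term = 13.143585
  t = 3.5000: term = 16.866968
  t = 4.0000: term = 20.872091
  t = 4.5000: term = 25.110792
  t = 5.0000: term = 29.538949
  t = 5.5000: term = 34.116207
  t = 6.0000: term = 38.805730
  t = 6.5000: term = 43.573967
  t = 7.0000: term = 48.390428
  t = 7.5000: term = 53.227475
  t = 8.0000: term = 58.060127
  t = 8.5000: term = 62.865873
  t = 9.0000: term = 67.624503
  t = 9.5000: term = 72.317937
  t = 10.0000: term = 4602.228799
Convexity = (1/P) * sum = 5210.412435 / 69.834777 = 74.610569


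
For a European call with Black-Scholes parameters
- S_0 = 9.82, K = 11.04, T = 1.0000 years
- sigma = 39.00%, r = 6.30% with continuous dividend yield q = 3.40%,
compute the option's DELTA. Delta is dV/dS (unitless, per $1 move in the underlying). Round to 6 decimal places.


Answer: Delta = 0.471370

Derivation:
d1 = -0.0309074833; d2 = -0.4209074833
phi(d1) = 0.3987517766; exp(-qT) = 0.9665715046; exp(-rT) = 0.9389434737
N(d1) = 0.4876716610
Delta = exp(-qT) * N(d1) = 0.9665715046 * 0.4876716610 = 0.471370


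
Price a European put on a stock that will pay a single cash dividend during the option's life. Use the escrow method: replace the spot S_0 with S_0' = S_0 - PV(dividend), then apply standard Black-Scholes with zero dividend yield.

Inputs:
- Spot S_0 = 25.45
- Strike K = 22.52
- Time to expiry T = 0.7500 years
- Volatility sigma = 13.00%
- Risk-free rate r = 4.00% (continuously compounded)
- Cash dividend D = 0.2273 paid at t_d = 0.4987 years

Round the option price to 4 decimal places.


Answer: Price = 0.1268

Derivation:
PV(D) = D * exp(-r * t_d) = 0.2273 * 0.98024964 = 0.22281074
S_0' = S_0 - PV(D) = 25.4500 - 0.22281074 = 25.22718926
d1 = (ln(S_0'/K) + (r + sigma^2/2)*T) / (sigma*sqrt(T)) = 1.33106815
d2 = d1 - sigma*sqrt(T) = 1.21848485
exp(-rT) = 0.97044553
N(-d1) = 0.09158329; N(-d2) = 0.11151989
P = K * exp(-rT) * N(-d2) - S_0' * N(-d1) = 22.5200 * 0.97044553 * 0.11151989 - 25.22718926 * 0.09158329 = 0.1268
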